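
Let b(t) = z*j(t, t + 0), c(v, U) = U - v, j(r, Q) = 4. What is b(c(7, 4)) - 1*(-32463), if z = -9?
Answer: 32427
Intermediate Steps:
b(t) = -36 (b(t) = -9*4 = -36)
b(c(7, 4)) - 1*(-32463) = -36 - 1*(-32463) = -36 + 32463 = 32427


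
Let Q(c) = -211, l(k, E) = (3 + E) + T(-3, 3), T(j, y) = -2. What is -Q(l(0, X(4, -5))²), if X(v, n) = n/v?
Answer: 211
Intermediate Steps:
l(k, E) = 1 + E (l(k, E) = (3 + E) - 2 = 1 + E)
-Q(l(0, X(4, -5))²) = -1*(-211) = 211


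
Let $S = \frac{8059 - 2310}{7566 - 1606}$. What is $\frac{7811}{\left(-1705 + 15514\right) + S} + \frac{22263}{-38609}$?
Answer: $- \frac{35023003267}{3177805981901} \approx -0.011021$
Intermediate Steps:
$S = \frac{5749}{5960} \approx 0.9646$
$\frac{7811}{\left(-1705 + 15514\right) + S} + \frac{22263}{-38609} = \frac{7811}{\left(-1705 + 15514\right) + \frac{5749}{5960}} + \frac{22263}{-38609} = \frac{7811}{13809 + \frac{5749}{5960}} + 22263 \left(- \frac{1}{38609}\right) = \frac{7811}{\frac{82307389}{5960}} - \frac{22263}{38609} = 7811 \cdot \frac{5960}{82307389} - \frac{22263}{38609} = \frac{46553560}{82307389} - \frac{22263}{38609} = - \frac{35023003267}{3177805981901}$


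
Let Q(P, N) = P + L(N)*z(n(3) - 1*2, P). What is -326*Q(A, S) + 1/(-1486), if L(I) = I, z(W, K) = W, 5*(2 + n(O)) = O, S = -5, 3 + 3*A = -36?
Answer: -1937745/1486 ≈ -1304.0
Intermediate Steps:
A = -13 (A = -1 + (⅓)*(-36) = -1 - 12 = -13)
n(O) = -2 + O/5
Q(P, N) = P - 17*N/5 (Q(P, N) = P + N*((-2 + (⅕)*3) - 1*2) = P + N*((-2 + ⅗) - 2) = P + N*(-7/5 - 2) = P + N*(-17/5) = P - 17*N/5)
-326*Q(A, S) + 1/(-1486) = -326*(-13 - 17/5*(-5)) + 1/(-1486) = -326*(-13 + 17) - 1/1486 = -326*4 - 1/1486 = -1304 - 1/1486 = -1937745/1486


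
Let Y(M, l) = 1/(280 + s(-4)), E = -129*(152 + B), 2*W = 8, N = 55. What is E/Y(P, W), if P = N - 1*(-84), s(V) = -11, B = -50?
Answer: -3539502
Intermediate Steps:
W = 4 (W = (½)*8 = 4)
E = -13158 (E = -129*(152 - 50) = -129*102 = -13158)
P = 139 (P = 55 - 1*(-84) = 55 + 84 = 139)
Y(M, l) = 1/269 (Y(M, l) = 1/(280 - 11) = 1/269)
E/Y(P, W) = -13158/1/269 = -13158*269 = -3539502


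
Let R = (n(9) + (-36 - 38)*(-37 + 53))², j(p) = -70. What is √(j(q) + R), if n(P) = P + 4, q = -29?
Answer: √1371171 ≈ 1171.0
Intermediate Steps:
n(P) = 4 + P
R = 1371241 (R = ((4 + 9) + (-36 - 38)*(-37 + 53))² = (13 - 74*16)² = (13 - 1184)² = (-1171)² = 1371241)
√(j(q) + R) = √(-70 + 1371241) = √1371171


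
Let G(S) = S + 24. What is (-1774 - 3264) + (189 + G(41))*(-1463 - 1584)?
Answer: -778976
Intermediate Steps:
G(S) = 24 + S
(-1774 - 3264) + (189 + G(41))*(-1463 - 1584) = (-1774 - 3264) + (189 + (24 + 41))*(-1463 - 1584) = -5038 + (189 + 65)*(-3047) = -5038 + 254*(-3047) = -5038 - 773938 = -778976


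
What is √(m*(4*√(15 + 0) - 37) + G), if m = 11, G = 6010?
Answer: √(5603 + 44*√15) ≈ 75.983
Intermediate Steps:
√(m*(4*√(15 + 0) - 37) + G) = √(11*(4*√(15 + 0) - 37) + 6010) = √(11*(4*√15 - 37) + 6010) = √(11*(-37 + 4*√15) + 6010) = √((-407 + 44*√15) + 6010) = √(5603 + 44*√15)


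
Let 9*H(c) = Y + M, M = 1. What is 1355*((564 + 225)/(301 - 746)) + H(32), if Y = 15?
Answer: -1922947/801 ≈ -2400.7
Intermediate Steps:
H(c) = 16/9 (H(c) = (15 + 1)/9 = (⅑)*16 = 16/9)
1355*((564 + 225)/(301 - 746)) + H(32) = 1355*((564 + 225)/(301 - 746)) + 16/9 = 1355*(789/(-445)) + 16/9 = 1355*(789*(-1/445)) + 16/9 = 1355*(-789/445) + 16/9 = -213819/89 + 16/9 = -1922947/801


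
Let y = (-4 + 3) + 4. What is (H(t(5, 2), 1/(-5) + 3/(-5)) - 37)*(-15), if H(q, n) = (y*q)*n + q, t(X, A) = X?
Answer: 660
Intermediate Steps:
y = 3 (y = -1 + 4 = 3)
H(q, n) = q + 3*n*q (H(q, n) = (3*q)*n + q = 3*n*q + q = q + 3*n*q)
(H(t(5, 2), 1/(-5) + 3/(-5)) - 37)*(-15) = (5*(1 + 3*(1/(-5) + 3/(-5))) - 37)*(-15) = (5*(1 + 3*(1*(-1/5) + 3*(-1/5))) - 37)*(-15) = (5*(1 + 3*(-1/5 - 3/5)) - 37)*(-15) = (5*(1 + 3*(-4/5)) - 37)*(-15) = (5*(1 - 12/5) - 37)*(-15) = (5*(-7/5) - 37)*(-15) = (-7 - 37)*(-15) = -44*(-15) = 660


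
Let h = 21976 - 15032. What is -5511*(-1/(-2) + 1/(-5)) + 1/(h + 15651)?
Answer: -14942525/9038 ≈ -1653.3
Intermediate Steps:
h = 6944
-5511*(-1/(-2) + 1/(-5)) + 1/(h + 15651) = -5511*(-1/(-2) + 1/(-5)) + 1/(6944 + 15651) = -5511*(-1*(-1/2) + 1*(-1/5)) + 1/22595 = -5511*(1/2 - 1/5) + 1/22595 = -5511*3/10 + 1/22595 = -16533/10 + 1/22595 = -14942525/9038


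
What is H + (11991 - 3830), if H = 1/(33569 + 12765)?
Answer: 378131775/46334 ≈ 8161.0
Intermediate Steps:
H = 1/46334 ≈ 2.1582e-5
H + (11991 - 3830) = 1/46334 + (11991 - 3830) = 1/46334 + 8161 = 378131775/46334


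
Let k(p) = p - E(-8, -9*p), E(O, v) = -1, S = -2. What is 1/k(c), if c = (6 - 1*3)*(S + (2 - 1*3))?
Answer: -⅛ ≈ -0.12500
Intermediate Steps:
c = -9 (c = (6 - 1*3)*(-2 + (2 - 1*3)) = (6 - 3)*(-2 + (2 - 3)) = 3*(-2 - 1) = 3*(-3) = -9)
k(p) = 1 + p (k(p) = p - 1*(-1) = p + 1 = 1 + p)
1/k(c) = 1/(1 - 9) = 1/(-8) = -⅛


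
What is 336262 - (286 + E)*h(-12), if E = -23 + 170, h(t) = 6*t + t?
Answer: 372634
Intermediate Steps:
h(t) = 7*t
E = 147
336262 - (286 + E)*h(-12) = 336262 - (286 + 147)*7*(-12) = 336262 - 433*(-84) = 336262 - 1*(-36372) = 336262 + 36372 = 372634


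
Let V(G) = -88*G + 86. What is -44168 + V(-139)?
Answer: -31850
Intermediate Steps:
V(G) = 86 - 88*G
-44168 + V(-139) = -44168 + (86 - 88*(-139)) = -44168 + (86 + 12232) = -44168 + 12318 = -31850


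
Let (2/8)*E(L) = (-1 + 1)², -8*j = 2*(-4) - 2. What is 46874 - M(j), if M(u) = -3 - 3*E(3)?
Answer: 46877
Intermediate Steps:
j = 5/4 (j = -(2*(-4) - 2)/8 = -(-8 - 2)/8 = -⅛*(-10) = 5/4 ≈ 1.2500)
E(L) = 0 (E(L) = 4*(-1 + 1)² = 4*0² = 4*0 = 0)
M(u) = -3 (M(u) = -3 - 3*0 = -3 + 0 = -3)
46874 - M(j) = 46874 - 1*(-3) = 46874 + 3 = 46877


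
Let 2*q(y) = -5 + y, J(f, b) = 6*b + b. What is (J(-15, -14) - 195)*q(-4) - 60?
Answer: 2517/2 ≈ 1258.5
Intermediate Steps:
J(f, b) = 7*b
q(y) = -5/2 + y/2 (q(y) = (-5 + y)/2 = -5/2 + y/2)
(J(-15, -14) - 195)*q(-4) - 60 = (7*(-14) - 195)*(-5/2 + (½)*(-4)) - 60 = (-98 - 195)*(-5/2 - 2) - 60 = -293*(-9/2) - 60 = 2637/2 - 60 = 2517/2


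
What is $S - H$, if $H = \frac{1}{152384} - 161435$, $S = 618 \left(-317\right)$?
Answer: $- \frac{5252828865}{152384} \approx -34471.0$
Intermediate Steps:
$S = -195906$
$H = - \frac{24600111039}{152384}$ ($H = \frac{1}{152384} - 161435 = - \frac{24600111039}{152384} \approx -1.6144 \cdot 10^{5}$)
$S - H = -195906 - - \frac{24600111039}{152384} = -195906 + \frac{24600111039}{152384} = - \frac{5252828865}{152384}$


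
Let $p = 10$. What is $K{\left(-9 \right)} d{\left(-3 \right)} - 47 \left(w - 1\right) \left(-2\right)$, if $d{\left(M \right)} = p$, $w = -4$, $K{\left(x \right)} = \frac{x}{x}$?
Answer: $-460$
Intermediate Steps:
$K{\left(x \right)} = 1$
$d{\left(M \right)} = 10$
$K{\left(-9 \right)} d{\left(-3 \right)} - 47 \left(w - 1\right) \left(-2\right) = 1 \cdot 10 - 47 \left(-4 - 1\right) \left(-2\right) = 10 - 47 \left(\left(-5\right) \left(-2\right)\right) = 10 - 470 = -460$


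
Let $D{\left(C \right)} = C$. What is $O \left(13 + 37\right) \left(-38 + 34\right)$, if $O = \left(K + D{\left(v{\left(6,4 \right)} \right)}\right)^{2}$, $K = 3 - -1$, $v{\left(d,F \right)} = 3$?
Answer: $-9800$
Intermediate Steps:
$K = 4$ ($K = 3 + 1 = 4$)
$O = 49$ ($O = \left(4 + 3\right)^{2} = 7^{2} = 49$)
$O \left(13 + 37\right) \left(-38 + 34\right) = 49 \left(13 + 37\right) \left(-38 + 34\right) = 49 \cdot 50 \left(-4\right) = 49 \left(-200\right) = -9800$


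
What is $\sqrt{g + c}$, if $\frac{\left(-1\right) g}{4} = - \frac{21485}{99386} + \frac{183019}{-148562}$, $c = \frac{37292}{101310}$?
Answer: $\frac{\sqrt{215382475476264693241134398370}}{186980052605115} \approx 2.482$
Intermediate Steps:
$c = \frac{18646}{50655}$ ($c = 37292 \cdot \frac{1}{101310} = \frac{18646}{50655} \approx 0.3681$)
$g = \frac{21381380904}{3691245733}$ ($g = - 4 \left(- \frac{21485}{99386} + \frac{183019}{-148562}\right) = - 4 \left(\left(-21485\right) \frac{1}{99386} + 183019 \left(- \frac{1}{148562}\right)\right) = - 4 \left(- \frac{21485}{99386} - \frac{183019}{148562}\right) = \left(-4\right) \left(- \frac{5345345226}{3691245733}\right) = \frac{21381380904}{3691245733} \approx 5.7925$)
$\sqrt{g + c} = \sqrt{\frac{21381380904}{3691245733} + \frac{18646}{50655}} = \sqrt{\frac{1151900817629638}{186980052605115}} = \frac{\sqrt{215382475476264693241134398370}}{186980052605115}$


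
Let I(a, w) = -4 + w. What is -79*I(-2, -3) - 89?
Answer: 464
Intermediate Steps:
-79*I(-2, -3) - 89 = -79*(-4 - 3) - 89 = -79*(-7) - 89 = 553 - 89 = 464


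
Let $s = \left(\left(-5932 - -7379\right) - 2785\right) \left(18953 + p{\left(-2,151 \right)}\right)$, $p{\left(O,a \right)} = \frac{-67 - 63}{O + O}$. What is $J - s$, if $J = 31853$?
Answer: $25434452$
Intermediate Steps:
$p{\left(O,a \right)} = - \frac{65}{O}$ ($p{\left(O,a \right)} = - \frac{130}{2 O} = - 130 \frac{1}{2 O} = - \frac{65}{O}$)
$s = -25402599$ ($s = \left(\left(-5932 - -7379\right) - 2785\right) \left(18953 - \frac{65}{-2}\right) = \left(\left(-5932 + 7379\right) - 2785\right) \left(18953 - - \frac{65}{2}\right) = \left(1447 - 2785\right) \left(18953 + \frac{65}{2}\right) = \left(-1338\right) \frac{37971}{2} = -25402599$)
$J - s = 31853 - -25402599 = 31853 + 25402599 = 25434452$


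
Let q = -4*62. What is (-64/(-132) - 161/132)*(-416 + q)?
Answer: 16102/33 ≈ 487.94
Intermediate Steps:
q = -248
(-64/(-132) - 161/132)*(-416 + q) = (-64/(-132) - 161/132)*(-416 - 248) = (-64*(-1/132) - 161*1/132)*(-664) = (16/33 - 161/132)*(-664) = -97/132*(-664) = 16102/33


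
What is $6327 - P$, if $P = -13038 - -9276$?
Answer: $10089$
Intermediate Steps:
$P = -3762$ ($P = -13038 + 9276 = -3762$)
$6327 - P = 6327 - -3762 = 6327 + 3762 = 10089$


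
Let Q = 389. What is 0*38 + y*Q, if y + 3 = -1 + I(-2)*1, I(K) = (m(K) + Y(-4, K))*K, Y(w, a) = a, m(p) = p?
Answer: 1556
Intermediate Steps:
I(K) = 2*K² (I(K) = (K + K)*K = (2*K)*K = 2*K²)
y = 4 (y = -3 + (-1 + (2*(-2)²)*1) = -3 + (-1 + (2*4)*1) = -3 + (-1 + 8*1) = -3 + (-1 + 8) = -3 + 7 = 4)
0*38 + y*Q = 0*38 + 4*389 = 0 + 1556 = 1556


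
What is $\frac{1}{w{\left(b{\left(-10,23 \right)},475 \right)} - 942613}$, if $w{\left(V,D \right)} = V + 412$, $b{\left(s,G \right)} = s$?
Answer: $- \frac{1}{942211} \approx -1.0613 \cdot 10^{-6}$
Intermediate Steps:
$w{\left(V,D \right)} = 412 + V$
$\frac{1}{w{\left(b{\left(-10,23 \right)},475 \right)} - 942613} = \frac{1}{\left(412 - 10\right) - 942613} = \frac{1}{402 - 942613} = \frac{1}{-942211} = - \frac{1}{942211}$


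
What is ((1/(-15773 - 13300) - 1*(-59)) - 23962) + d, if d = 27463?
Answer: 103499879/29073 ≈ 3560.0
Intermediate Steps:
((1/(-15773 - 13300) - 1*(-59)) - 23962) + d = ((1/(-15773 - 13300) - 1*(-59)) - 23962) + 27463 = ((1/(-29073) + 59) - 23962) + 27463 = ((-1/29073 + 59) - 23962) + 27463 = (1715306/29073 - 23962) + 27463 = -694931920/29073 + 27463 = 103499879/29073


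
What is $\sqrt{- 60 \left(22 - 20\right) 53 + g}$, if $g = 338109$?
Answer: $3 \sqrt{36861} \approx 575.98$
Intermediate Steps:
$\sqrt{- 60 \left(22 - 20\right) 53 + g} = \sqrt{- 60 \left(22 - 20\right) 53 + 338109} = \sqrt{\left(-60\right) 2 \cdot 53 + 338109} = \sqrt{\left(-120\right) 53 + 338109} = \sqrt{-6360 + 338109} = \sqrt{331749} = 3 \sqrt{36861}$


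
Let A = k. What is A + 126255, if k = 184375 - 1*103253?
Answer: 207377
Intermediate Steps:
k = 81122 (k = 184375 - 103253 = 81122)
A = 81122
A + 126255 = 81122 + 126255 = 207377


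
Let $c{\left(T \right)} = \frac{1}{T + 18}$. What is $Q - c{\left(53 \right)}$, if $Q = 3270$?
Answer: $\frac{232169}{71} \approx 3270.0$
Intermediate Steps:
$c{\left(T \right)} = \frac{1}{18 + T}$
$Q - c{\left(53 \right)} = 3270 - \frac{1}{18 + 53} = 3270 - \frac{1}{71} = \frac{232169}{71}$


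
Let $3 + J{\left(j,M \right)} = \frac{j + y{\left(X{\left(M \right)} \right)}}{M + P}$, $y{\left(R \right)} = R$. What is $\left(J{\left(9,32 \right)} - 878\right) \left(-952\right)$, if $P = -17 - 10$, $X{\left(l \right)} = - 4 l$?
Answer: $\frac{4306848}{5} \approx 8.6137 \cdot 10^{5}$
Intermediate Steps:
$P = -27$
$J{\left(j,M \right)} = -3 + \frac{j - 4 M}{-27 + M}$ ($J{\left(j,M \right)} = -3 + \frac{j - 4 M}{M - 27} = -3 + \frac{j - 4 M}{-27 + M}$)
$\left(J{\left(9,32 \right)} - 878\right) \left(-952\right) = \left(\frac{81 + 9 - 224}{-27 + 32} - 878\right) \left(-952\right) = \left(\frac{81 + 9 - 224}{5} - 878\right) \left(-952\right) = \left(\frac{1}{5} \left(-134\right) - 878\right) \left(-952\right) = \left(- \frac{134}{5} - 878\right) \left(-952\right) = \left(- \frac{4524}{5}\right) \left(-952\right) = \frac{4306848}{5}$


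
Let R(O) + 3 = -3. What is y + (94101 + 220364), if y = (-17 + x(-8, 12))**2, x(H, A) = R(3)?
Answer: 314994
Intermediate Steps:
R(O) = -6 (R(O) = -3 - 3 = -6)
x(H, A) = -6
y = 529 (y = (-17 - 6)**2 = (-23)**2 = 529)
y + (94101 + 220364) = 529 + (94101 + 220364) = 529 + 314465 = 314994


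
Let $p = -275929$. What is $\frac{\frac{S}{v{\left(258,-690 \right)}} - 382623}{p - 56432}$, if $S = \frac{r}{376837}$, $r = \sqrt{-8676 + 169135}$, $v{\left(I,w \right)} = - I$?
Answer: $\frac{127541}{110787} + \frac{\sqrt{160459}}{32313447916506} \approx 1.1512$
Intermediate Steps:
$r = \sqrt{160459} \approx 400.57$
$S = \frac{\sqrt{160459}}{376837} \approx 0.001063$
$\frac{\frac{S}{v{\left(258,-690 \right)}} - 382623}{p - 56432} = \frac{\frac{\frac{1}{376837} \sqrt{160459}}{\left(-1\right) 258} - 382623}{-275929 - 56432} = \frac{\frac{\frac{1}{376837} \sqrt{160459}}{-258} - 382623}{-332361} = \left(\frac{\sqrt{160459}}{376837} \left(- \frac{1}{258}\right) - 382623\right) \left(- \frac{1}{332361}\right) = \left(- \frac{\sqrt{160459}}{97223946} - 382623\right) \left(- \frac{1}{332361}\right) = \left(-382623 - \frac{\sqrt{160459}}{97223946}\right) \left(- \frac{1}{332361}\right) = \frac{127541}{110787} + \frac{\sqrt{160459}}{32313447916506}$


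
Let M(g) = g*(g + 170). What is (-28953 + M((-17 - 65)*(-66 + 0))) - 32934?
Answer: 30147897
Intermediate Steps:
M(g) = g*(170 + g)
(-28953 + M((-17 - 65)*(-66 + 0))) - 32934 = (-28953 + ((-17 - 65)*(-66 + 0))*(170 + (-17 - 65)*(-66 + 0))) - 32934 = (-28953 + (-82*(-66))*(170 - 82*(-66))) - 32934 = (-28953 + 5412*(170 + 5412)) - 32934 = (-28953 + 5412*5582) - 32934 = (-28953 + 30209784) - 32934 = 30180831 - 32934 = 30147897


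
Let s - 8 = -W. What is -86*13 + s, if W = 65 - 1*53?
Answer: -1122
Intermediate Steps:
W = 12 (W = 65 - 53 = 12)
s = -4 (s = 8 - 1*12 = 8 - 12 = -4)
-86*13 + s = -86*13 - 4 = -43*26 - 4 = -1118 - 4 = -1122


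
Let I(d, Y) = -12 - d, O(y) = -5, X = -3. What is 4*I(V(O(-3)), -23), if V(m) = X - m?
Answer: -56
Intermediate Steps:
V(m) = -3 - m
4*I(V(O(-3)), -23) = 4*(-12 - (-3 - 1*(-5))) = 4*(-12 - (-3 + 5)) = 4*(-12 - 1*2) = 4*(-12 - 2) = 4*(-14) = -56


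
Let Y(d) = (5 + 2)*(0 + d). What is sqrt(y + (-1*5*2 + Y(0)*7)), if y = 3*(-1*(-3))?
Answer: I ≈ 1.0*I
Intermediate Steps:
Y(d) = 7*d
y = 9 (y = 3*3 = 9)
sqrt(y + (-1*5*2 + Y(0)*7)) = sqrt(9 + (-1*5*2 + (7*0)*7)) = sqrt(9 + (-5*2 + 0*7)) = sqrt(9 + (-10 + 0)) = sqrt(9 - 10) = sqrt(-1) = I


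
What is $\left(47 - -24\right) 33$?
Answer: $2343$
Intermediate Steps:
$\left(47 - -24\right) 33 = \left(47 + 24\right) 33 = 71 \cdot 33 = 2343$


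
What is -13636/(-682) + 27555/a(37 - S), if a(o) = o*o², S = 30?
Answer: 11734829/116963 ≈ 100.33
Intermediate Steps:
a(o) = o³
-13636/(-682) + 27555/a(37 - S) = -13636/(-682) + 27555/((37 - 1*30)³) = -13636*(-1/682) + 27555/((37 - 30)³) = 6818/341 + 27555/(7³) = 6818/341 + 27555/343 = 11734829/116963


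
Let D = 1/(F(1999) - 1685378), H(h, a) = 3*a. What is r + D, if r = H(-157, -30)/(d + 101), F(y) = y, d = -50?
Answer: -50501387/28617443 ≈ -1.7647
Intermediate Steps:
r = -30/17 (r = (3*(-30))/(-50 + 101) = -90/51 = (1/51)*(-90) = -30/17 ≈ -1.7647)
D = -1/1683379 (D = 1/(1999 - 1685378) = 1/(-1683379) = -1/1683379 ≈ -5.9404e-7)
r + D = -30/17 - 1/1683379 = -50501387/28617443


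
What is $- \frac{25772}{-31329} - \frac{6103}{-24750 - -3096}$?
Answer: $\frac{83251975}{75377574} \approx 1.1045$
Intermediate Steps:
$- \frac{25772}{-31329} - \frac{6103}{-24750 - -3096} = \left(-25772\right) \left(- \frac{1}{31329}\right) - \frac{6103}{-24750 + 3096} = \frac{25772}{31329} - \frac{6103}{-21654} = \frac{25772}{31329} - - \frac{6103}{21654} = \frac{25772}{31329} + \frac{6103}{21654} = \frac{83251975}{75377574}$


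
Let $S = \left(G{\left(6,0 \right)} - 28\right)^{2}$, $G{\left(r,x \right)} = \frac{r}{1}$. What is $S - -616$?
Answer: $1100$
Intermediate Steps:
$G{\left(r,x \right)} = r$ ($G{\left(r,x \right)} = r 1 = r$)
$S = 484$ ($S = \left(6 - 28\right)^{2} = \left(-22\right)^{2} = 484$)
$S - -616 = 484 - -616 = 484 + 616 = 1100$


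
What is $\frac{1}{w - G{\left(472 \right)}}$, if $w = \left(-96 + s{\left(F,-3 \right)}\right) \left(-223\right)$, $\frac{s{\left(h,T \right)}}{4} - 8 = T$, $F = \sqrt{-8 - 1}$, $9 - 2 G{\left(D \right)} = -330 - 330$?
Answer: $\frac{2}{33227} \approx 6.0192 \cdot 10^{-5}$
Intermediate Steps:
$G{\left(D \right)} = \frac{669}{2}$ ($G{\left(D \right)} = \frac{9}{2} - \frac{-330 - 330}{2} = \frac{9}{2} - -330 = \frac{9}{2} + 330 = \frac{669}{2}$)
$F = 3 i$ ($F = \sqrt{-9} = 3 i \approx 3.0 i$)
$s{\left(h,T \right)} = 32 + 4 T$
$w = 16948$ ($w = \left(-96 + \left(32 + 4 \left(-3\right)\right)\right) \left(-223\right) = \left(-96 + \left(32 - 12\right)\right) \left(-223\right) = \left(-96 + 20\right) \left(-223\right) = \left(-76\right) \left(-223\right) = 16948$)
$\frac{1}{w - G{\left(472 \right)}} = \frac{1}{16948 - \frac{669}{2}} = \frac{1}{\frac{33227}{2}} = \frac{2}{33227}$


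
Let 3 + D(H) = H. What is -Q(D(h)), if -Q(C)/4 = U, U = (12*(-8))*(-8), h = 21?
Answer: 3072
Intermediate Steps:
D(H) = -3 + H
U = 768 (U = -96*(-8) = 768)
Q(C) = -3072 (Q(C) = -4*768 = -3072)
-Q(D(h)) = -1*(-3072) = 3072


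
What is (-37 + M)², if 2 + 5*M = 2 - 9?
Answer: 37636/25 ≈ 1505.4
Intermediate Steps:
M = -9/5 (M = -⅖ + (2 - 9)/5 = -⅖ + (⅕)*(-7) = -⅖ - 7/5 = -9/5 ≈ -1.8000)
(-37 + M)² = (-37 - 9/5)² = (-194/5)² = 37636/25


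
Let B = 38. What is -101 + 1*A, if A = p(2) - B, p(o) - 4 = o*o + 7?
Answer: -124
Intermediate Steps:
p(o) = 11 + o² (p(o) = 4 + (o*o + 7) = 4 + (o² + 7) = 4 + (7 + o²) = 11 + o²)
A = -23 (A = (11 + 2²) - 1*38 = (11 + 4) - 38 = 15 - 38 = -23)
-101 + 1*A = -101 + 1*(-23) = -101 - 23 = -124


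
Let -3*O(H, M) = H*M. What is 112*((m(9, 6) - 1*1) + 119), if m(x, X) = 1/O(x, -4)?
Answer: 39676/3 ≈ 13225.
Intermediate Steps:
O(H, M) = -H*M/3
m(x, X) = 3/(4*x) (m(x, X) = 1/(-⅓*x*(-4)) = 1/(4*x/3) = 3/(4*x))
112*((m(9, 6) - 1*1) + 119) = 112*(((¾)/9 - 1*1) + 119) = 112*(((¾)*(⅑) - 1) + 119) = 112*((1/12 - 1) + 119) = 112*(-11/12 + 119) = 112*(1417/12) = 39676/3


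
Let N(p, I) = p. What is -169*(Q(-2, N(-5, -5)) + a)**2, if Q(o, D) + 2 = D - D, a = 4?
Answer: -676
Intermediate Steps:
Q(o, D) = -2 (Q(o, D) = -2 + (D - D) = -2 + 0 = -2)
-169*(Q(-2, N(-5, -5)) + a)**2 = -169*(-2 + 4)**2 = -169*2**2 = -169*4 = -676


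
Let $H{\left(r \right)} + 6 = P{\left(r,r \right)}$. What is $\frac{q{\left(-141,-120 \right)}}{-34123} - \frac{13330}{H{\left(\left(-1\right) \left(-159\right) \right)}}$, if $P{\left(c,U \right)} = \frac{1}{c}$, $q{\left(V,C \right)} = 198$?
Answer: $\frac{72322486116}{32519219} \approx 2224.0$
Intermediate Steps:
$H{\left(r \right)} = -6 + \frac{1}{r}$
$\frac{q{\left(-141,-120 \right)}}{-34123} - \frac{13330}{H{\left(\left(-1\right) \left(-159\right) \right)}} = \frac{198}{-34123} - \frac{13330}{-6 + \frac{1}{\left(-1\right) \left(-159\right)}} = 198 \left(- \frac{1}{34123}\right) - \frac{13330}{-6 + \frac{1}{159}} = - \frac{198}{34123} - \frac{13330}{-6 + \frac{1}{159}} = - \frac{198}{34123} - \frac{13330}{- \frac{953}{159}} = - \frac{198}{34123} - - \frac{2119470}{953} = - \frac{198}{34123} + \frac{2119470}{953} = \frac{72322486116}{32519219}$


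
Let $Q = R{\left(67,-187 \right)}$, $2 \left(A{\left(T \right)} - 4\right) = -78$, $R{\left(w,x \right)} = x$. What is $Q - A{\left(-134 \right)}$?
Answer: $-152$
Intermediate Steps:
$A{\left(T \right)} = -35$ ($A{\left(T \right)} = 4 + \frac{1}{2} \left(-78\right) = 4 - 39 = -35$)
$Q = -187$
$Q - A{\left(-134 \right)} = -187 - -35 = -187 + 35 = -152$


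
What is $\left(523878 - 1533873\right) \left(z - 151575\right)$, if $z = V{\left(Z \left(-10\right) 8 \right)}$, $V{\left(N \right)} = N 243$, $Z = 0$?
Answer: $153089992125$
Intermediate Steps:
$V{\left(N \right)} = 243 N$
$z = 0$ ($z = 243 \cdot 0 \left(-10\right) 8 = 243 \cdot 0 \cdot 8 = 243 \cdot 0 = 0$)
$\left(523878 - 1533873\right) \left(z - 151575\right) = \left(523878 - 1533873\right) \left(0 - 151575\right) = \left(-1009995\right) \left(-151575\right) = 153089992125$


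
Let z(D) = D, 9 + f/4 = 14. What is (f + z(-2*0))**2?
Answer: 400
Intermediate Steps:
f = 20 (f = -36 + 4*14 = -36 + 56 = 20)
(f + z(-2*0))**2 = (20 - 2*0)**2 = (20 + 0)**2 = 20**2 = 400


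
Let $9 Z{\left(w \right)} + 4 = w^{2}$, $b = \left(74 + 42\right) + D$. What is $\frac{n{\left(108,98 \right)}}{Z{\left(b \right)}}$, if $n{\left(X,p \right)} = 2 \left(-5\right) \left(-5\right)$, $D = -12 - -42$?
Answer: $\frac{25}{1184} \approx 0.021115$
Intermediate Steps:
$D = 30$ ($D = -12 + 42 = 30$)
$b = 146$ ($b = \left(74 + 42\right) + 30 = 116 + 30 = 146$)
$n{\left(X,p \right)} = 50$ ($n{\left(X,p \right)} = \left(-10\right) \left(-5\right) = 50$)
$Z{\left(w \right)} = - \frac{4}{9} + \frac{w^{2}}{9}$
$\frac{n{\left(108,98 \right)}}{Z{\left(b \right)}} = \frac{50}{- \frac{4}{9} + \frac{146^{2}}{9}} = \frac{50}{- \frac{4}{9} + \frac{1}{9} \cdot 21316} = \frac{50}{- \frac{4}{9} + \frac{21316}{9}} = \frac{50}{2368} = 50 \cdot \frac{1}{2368} = \frac{25}{1184}$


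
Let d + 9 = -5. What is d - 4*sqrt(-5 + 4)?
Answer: -14 - 4*I ≈ -14.0 - 4.0*I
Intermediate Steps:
d = -14 (d = -9 - 5 = -14)
d - 4*sqrt(-5 + 4) = -14 - 4*sqrt(-5 + 4) = -14 - 4*I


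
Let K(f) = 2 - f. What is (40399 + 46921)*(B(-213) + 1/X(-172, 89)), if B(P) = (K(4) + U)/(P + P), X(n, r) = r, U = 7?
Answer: -829540/18957 ≈ -43.759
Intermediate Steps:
B(P) = 5/(2*P) (B(P) = ((2 - 1*4) + 7)/(P + P) = ((2 - 4) + 7)/((2*P)) = (1/(2*P))*(-2 + 7) = (1/(2*P))*5 = 5/(2*P))
(40399 + 46921)*(B(-213) + 1/X(-172, 89)) = (40399 + 46921)*((5/2)/(-213) + 1/89) = 87320*((5/2)*(-1/213) + 1/89) = 87320*(-5/426 + 1/89) = 87320*(-19/37914) = -829540/18957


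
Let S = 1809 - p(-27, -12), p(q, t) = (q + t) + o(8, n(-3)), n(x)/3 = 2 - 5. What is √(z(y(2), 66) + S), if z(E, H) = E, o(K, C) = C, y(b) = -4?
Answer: √1853 ≈ 43.047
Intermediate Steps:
n(x) = -9 (n(x) = 3*(2 - 5) = 3*(-3) = -9)
p(q, t) = -9 + q + t (p(q, t) = (q + t) - 9 = -9 + q + t)
S = 1857 (S = 1809 - (-9 - 27 - 12) = 1809 - 1*(-48) = 1809 + 48 = 1857)
√(z(y(2), 66) + S) = √(-4 + 1857) = √1853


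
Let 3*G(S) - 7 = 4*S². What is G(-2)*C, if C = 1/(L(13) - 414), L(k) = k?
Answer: -23/1203 ≈ -0.019119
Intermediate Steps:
G(S) = 7/3 + 4*S²/3 (G(S) = 7/3 + (4*S²)/3 = 7/3 + 4*S²/3)
C = -1/401 (C = 1/(13 - 414) = 1/(-401) = -1/401 ≈ -0.0024938)
G(-2)*C = (7/3 + (4/3)*(-2)²)*(-1/401) = (7/3 + (4/3)*4)*(-1/401) = (7/3 + 16/3)*(-1/401) = (23/3)*(-1/401) = -23/1203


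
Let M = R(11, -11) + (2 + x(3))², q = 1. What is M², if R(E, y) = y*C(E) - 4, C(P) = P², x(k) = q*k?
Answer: 1716100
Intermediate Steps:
x(k) = k (x(k) = 1*k = k)
R(E, y) = -4 + y*E² (R(E, y) = y*E² - 4 = -4 + y*E²)
M = -1310 (M = (-4 - 11*11²) + (2 + 3)² = (-4 - 11*121) + 5² = (-4 - 1331) + 25 = -1335 + 25 = -1310)
M² = (-1310)² = 1716100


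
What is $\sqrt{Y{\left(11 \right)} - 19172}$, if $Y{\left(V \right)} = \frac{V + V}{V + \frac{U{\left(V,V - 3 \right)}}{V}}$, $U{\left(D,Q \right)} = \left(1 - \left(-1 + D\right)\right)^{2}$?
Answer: $\frac{3 i \sqrt{21729039}}{101} \approx 138.46 i$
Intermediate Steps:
$U{\left(D,Q \right)} = \left(2 - D\right)^{2}$
$Y{\left(V \right)} = \frac{2 V}{V + \frac{\left(-2 + V\right)^{2}}{V}}$ ($Y{\left(V \right)} = \frac{V + V}{V + \frac{\left(-2 + V\right)^{2}}{V}} = \frac{2 V}{V + \frac{\left(-2 + V\right)^{2}}{V}}$)
$\sqrt{Y{\left(11 \right)} - 19172} = \sqrt{\frac{11^{2}}{2 + 11^{2} - 22} - 19172} = \sqrt{\frac{121}{2 + 121 - 22} - 19172} = \sqrt{\frac{121}{101} - 19172} = \sqrt{- \frac{1936251}{101}} = \frac{3 i \sqrt{21729039}}{101}$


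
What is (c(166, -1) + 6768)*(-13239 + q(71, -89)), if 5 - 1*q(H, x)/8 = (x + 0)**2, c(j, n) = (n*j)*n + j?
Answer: -543625700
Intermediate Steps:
c(j, n) = j + j*n**2 (c(j, n) = (j*n)*n + j = j*n**2 + j = j + j*n**2)
q(H, x) = 40 - 8*x**2 (q(H, x) = 40 - 8*(x + 0)**2 = 40 - 8*x**2)
(c(166, -1) + 6768)*(-13239 + q(71, -89)) = (166*(1 + (-1)**2) + 6768)*(-13239 + (40 - 8*(-89)**2)) = (166*(1 + 1) + 6768)*(-13239 + (40 - 8*7921)) = (166*2 + 6768)*(-13239 + (40 - 63368)) = (332 + 6768)*(-13239 - 63328) = 7100*(-76567) = -543625700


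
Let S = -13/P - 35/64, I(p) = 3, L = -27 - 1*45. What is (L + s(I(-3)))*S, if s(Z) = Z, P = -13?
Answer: -2001/64 ≈ -31.266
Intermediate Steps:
L = -72 (L = -27 - 45 = -72)
S = 29/64 (S = -13/(-13) - 35/64 = -13*(-1/13) - 35*1/64 = 1 - 35/64 = 29/64 ≈ 0.45313)
(L + s(I(-3)))*S = (-72 + 3)*(29/64) = -69*29/64 = -2001/64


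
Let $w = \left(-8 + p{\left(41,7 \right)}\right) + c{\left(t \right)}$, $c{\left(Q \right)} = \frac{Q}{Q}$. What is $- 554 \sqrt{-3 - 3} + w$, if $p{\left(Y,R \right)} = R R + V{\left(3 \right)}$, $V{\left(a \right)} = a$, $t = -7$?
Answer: $45 - 554 i \sqrt{6} \approx 45.0 - 1357.0 i$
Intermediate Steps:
$c{\left(Q \right)} = 1$
$p{\left(Y,R \right)} = 3 + R^{2}$ ($p{\left(Y,R \right)} = R R + 3 = R^{2} + 3 = 3 + R^{2}$)
$w = 45$ ($w = \left(-8 + \left(3 + 7^{2}\right)\right) + 1 = \left(-8 + \left(3 + 49\right)\right) + 1 = \left(-8 + 52\right) + 1 = 44 + 1 = 45$)
$- 554 \sqrt{-3 - 3} + w = - 554 \sqrt{-3 - 3} + 45 = - 554 \sqrt{-6} + 45 = - 554 i \sqrt{6} + 45 = 45 - 554 i \sqrt{6}$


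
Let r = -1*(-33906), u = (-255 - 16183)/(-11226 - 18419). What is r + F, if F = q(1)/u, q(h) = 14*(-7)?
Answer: 277220809/8219 ≈ 33729.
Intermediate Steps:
u = 16438/29645 (u = -16438/(-29645) = -16438*(-1/29645) = 16438/29645 ≈ 0.55449)
r = 33906
q(h) = -98
F = -1452605/8219 (F = -98/16438/29645 = -98*29645/16438 = -1452605/8219 ≈ -176.74)
r + F = 33906 - 1452605/8219 = 277220809/8219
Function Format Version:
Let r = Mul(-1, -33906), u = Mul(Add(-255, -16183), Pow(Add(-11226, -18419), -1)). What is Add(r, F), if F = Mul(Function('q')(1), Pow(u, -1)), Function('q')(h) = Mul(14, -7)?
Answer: Rational(277220809, 8219) ≈ 33729.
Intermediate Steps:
u = Rational(16438, 29645) (u = Mul(-16438, Pow(-29645, -1)) = Mul(-16438, Rational(-1, 29645)) = Rational(16438, 29645) ≈ 0.55449)
r = 33906
Function('q')(h) = -98
F = Rational(-1452605, 8219) (F = Mul(-98, Pow(Rational(16438, 29645), -1)) = Mul(-98, Rational(29645, 16438)) = Rational(-1452605, 8219) ≈ -176.74)
Add(r, F) = Add(33906, Rational(-1452605, 8219)) = Rational(277220809, 8219)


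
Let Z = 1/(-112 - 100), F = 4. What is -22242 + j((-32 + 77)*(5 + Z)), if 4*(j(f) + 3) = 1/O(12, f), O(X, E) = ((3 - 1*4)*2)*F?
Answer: -711841/32 ≈ -22245.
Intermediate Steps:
O(X, E) = -8 (O(X, E) = ((3 - 1*4)*2)*4 = ((3 - 4)*2)*4 = -1*2*4 = -2*4 = -8)
Z = -1/212 (Z = 1/(-212) = -1/212 ≈ -0.0047170)
j(f) = -97/32 (j(f) = -3 + (¼)/(-8) = -3 + (¼)*(-⅛) = -3 - 1/32 = -97/32)
-22242 + j((-32 + 77)*(5 + Z)) = -22242 - 97/32 = -711841/32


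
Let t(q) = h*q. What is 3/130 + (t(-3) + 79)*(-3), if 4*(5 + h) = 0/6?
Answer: -36657/130 ≈ -281.98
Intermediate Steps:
h = -5 (h = -5 + (0/6)/4 = -5 + (0*(1/6))/4 = -5 + (1/4)*0 = -5 + 0 = -5)
t(q) = -5*q
3/130 + (t(-3) + 79)*(-3) = 3/130 + (-5*(-3) + 79)*(-3) = 3*(1/130) + (15 + 79)*(-3) = 3/130 + 94*(-3) = 3/130 - 282 = -36657/130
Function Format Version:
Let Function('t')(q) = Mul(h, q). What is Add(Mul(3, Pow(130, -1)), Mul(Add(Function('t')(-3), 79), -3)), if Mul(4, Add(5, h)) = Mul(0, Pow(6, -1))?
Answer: Rational(-36657, 130) ≈ -281.98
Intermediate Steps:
h = -5 (h = Add(-5, Mul(Rational(1, 4), Mul(0, Pow(6, -1)))) = Add(-5, Mul(Rational(1, 4), Mul(0, Rational(1, 6)))) = Add(-5, Mul(Rational(1, 4), 0)) = Add(-5, 0) = -5)
Function('t')(q) = Mul(-5, q)
Add(Mul(3, Pow(130, -1)), Mul(Add(Function('t')(-3), 79), -3)) = Add(Mul(3, Pow(130, -1)), Mul(Add(Mul(-5, -3), 79), -3)) = Add(Mul(3, Rational(1, 130)), Mul(Add(15, 79), -3)) = Add(Rational(3, 130), Mul(94, -3)) = Add(Rational(3, 130), -282) = Rational(-36657, 130)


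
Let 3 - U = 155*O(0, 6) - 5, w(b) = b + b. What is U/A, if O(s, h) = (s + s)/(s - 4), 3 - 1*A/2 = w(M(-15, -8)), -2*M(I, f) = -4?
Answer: -4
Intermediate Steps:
M(I, f) = 2 (M(I, f) = -1/2*(-4) = 2)
w(b) = 2*b
A = -2 (A = 6 - 4*2 = 6 - 2*4 = 6 - 8 = -2)
O(s, h) = 2*s/(-4 + s) (O(s, h) = (2*s)/(-4 + s) = 2*s/(-4 + s))
U = 8 (U = 3 - (155*(2*0/(-4 + 0)) - 5) = 3 - (155*(2*0/(-4)) - 5) = 3 - (155*(2*0*(-1/4)) - 5) = 3 - (155*0 - 5) = 3 - (0 - 5) = 3 - 1*(-5) = 3 + 5 = 8)
U/A = 8/(-2) = 8*(-1/2) = -4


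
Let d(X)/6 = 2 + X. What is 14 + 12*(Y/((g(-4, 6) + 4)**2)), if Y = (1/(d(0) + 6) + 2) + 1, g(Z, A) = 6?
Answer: 431/30 ≈ 14.367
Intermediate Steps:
d(X) = 12 + 6*X (d(X) = 6*(2 + X) = 12 + 6*X)
Y = 55/18 (Y = (1/((12 + 6*0) + 6) + 2) + 1 = (1/((12 + 0) + 6) + 2) + 1 = (1/(12 + 6) + 2) + 1 = (1/18 + 2) + 1 = 37/18 + 1 = 55/18 ≈ 3.0556)
14 + 12*(Y/((g(-4, 6) + 4)**2)) = 14 + 12*(55/(18*((6 + 4)**2))) = 14 + 12*(55/(18*(10**2))) = 14 + 12*((55/18)/100) = 14 + 12*((55/18)*(1/100)) = 14 + 12*(11/360) = 14 + 11/30 = 431/30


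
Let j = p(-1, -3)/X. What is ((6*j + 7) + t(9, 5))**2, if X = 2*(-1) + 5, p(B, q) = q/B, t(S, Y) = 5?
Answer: 324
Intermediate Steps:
X = 3 (X = -2 + 5 = 3)
j = 1 (j = -3/(-1)/3 = -3*(-1)*(1/3) = 3*(1/3) = 1)
((6*j + 7) + t(9, 5))**2 = ((6*1 + 7) + 5)**2 = ((6 + 7) + 5)**2 = (13 + 5)**2 = 18**2 = 324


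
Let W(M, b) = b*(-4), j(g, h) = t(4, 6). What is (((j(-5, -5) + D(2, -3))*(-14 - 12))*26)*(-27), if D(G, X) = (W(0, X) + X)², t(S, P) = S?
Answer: 1551420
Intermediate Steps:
j(g, h) = 4
W(M, b) = -4*b
D(G, X) = 9*X² (D(G, X) = (-4*X + X)² = (-3*X)² = 9*X²)
(((j(-5, -5) + D(2, -3))*(-14 - 12))*26)*(-27) = (((4 + 9*(-3)²)*(-14 - 12))*26)*(-27) = (((4 + 9*9)*(-26))*26)*(-27) = (((4 + 81)*(-26))*26)*(-27) = ((85*(-26))*26)*(-27) = -2210*26*(-27) = -57460*(-27) = 1551420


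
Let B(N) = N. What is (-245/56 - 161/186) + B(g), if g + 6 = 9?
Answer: -1667/744 ≈ -2.2406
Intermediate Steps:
g = 3 (g = -6 + 9 = 3)
(-245/56 - 161/186) + B(g) = (-245/56 - 161/186) + 3 = (-245*1/56 - 161*1/186) + 3 = (-35/8 - 161/186) + 3 = -3899/744 + 3 = -1667/744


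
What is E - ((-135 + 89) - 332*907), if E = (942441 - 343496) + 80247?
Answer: 980362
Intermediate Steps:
E = 679192 (E = 598945 + 80247 = 679192)
E - ((-135 + 89) - 332*907) = 679192 - ((-135 + 89) - 332*907) = 679192 - (-46 - 301124) = 679192 - 1*(-301170) = 679192 + 301170 = 980362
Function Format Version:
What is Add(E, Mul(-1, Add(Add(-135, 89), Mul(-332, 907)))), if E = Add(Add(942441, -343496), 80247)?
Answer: 980362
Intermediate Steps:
E = 679192 (E = Add(598945, 80247) = 679192)
Add(E, Mul(-1, Add(Add(-135, 89), Mul(-332, 907)))) = Add(679192, Mul(-1, Add(Add(-135, 89), Mul(-332, 907)))) = Add(679192, Mul(-1, Add(-46, -301124))) = Add(679192, Mul(-1, -301170)) = Add(679192, 301170) = 980362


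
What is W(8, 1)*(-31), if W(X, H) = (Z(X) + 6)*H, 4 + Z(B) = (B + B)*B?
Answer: -4030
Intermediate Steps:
Z(B) = -4 + 2*B² (Z(B) = -4 + (B + B)*B = -4 + (2*B)*B = -4 + 2*B²)
W(X, H) = H*(2 + 2*X²) (W(X, H) = ((-4 + 2*X²) + 6)*H = (2 + 2*X²)*H = H*(2 + 2*X²))
W(8, 1)*(-31) = (2*1*(1 + 8²))*(-31) = (2*1*(1 + 64))*(-31) = (2*1*65)*(-31) = 130*(-31) = -4030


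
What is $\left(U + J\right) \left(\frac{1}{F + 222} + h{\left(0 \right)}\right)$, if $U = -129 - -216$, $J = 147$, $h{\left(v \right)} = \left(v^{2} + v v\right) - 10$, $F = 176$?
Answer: $- \frac{465543}{199} \approx -2339.4$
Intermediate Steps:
$h{\left(v \right)} = -10 + 2 v^{2}$ ($h{\left(v \right)} = \left(v^{2} + v^{2}\right) - 10 = 2 v^{2} - 10 = -10 + 2 v^{2}$)
$U = 87$ ($U = -129 + 216 = 87$)
$\left(U + J\right) \left(\frac{1}{F + 222} + h{\left(0 \right)}\right) = \left(87 + 147\right) \left(\frac{1}{176 + 222} - \left(10 - 2 \cdot 0^{2}\right)\right) = 234 \left(\frac{1}{398} + \left(-10 + 2 \cdot 0\right)\right) = 234 \left(\frac{1}{398} + \left(-10 + 0\right)\right) = 234 \left(\frac{1}{398} - 10\right) = 234 \left(- \frac{3979}{398}\right) = - \frac{465543}{199}$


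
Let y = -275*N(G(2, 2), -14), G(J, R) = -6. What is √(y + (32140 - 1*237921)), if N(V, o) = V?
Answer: I*√204131 ≈ 451.81*I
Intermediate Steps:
y = 1650 (y = -275*(-6) = 1650)
√(y + (32140 - 1*237921)) = √(1650 + (32140 - 1*237921)) = √(1650 + (32140 - 237921)) = √(1650 - 205781) = √(-204131) = I*√204131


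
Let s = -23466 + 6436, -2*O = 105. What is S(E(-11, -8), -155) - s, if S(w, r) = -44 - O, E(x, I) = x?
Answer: 34077/2 ≈ 17039.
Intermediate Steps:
O = -105/2 (O = -1/2*105 = -105/2 ≈ -52.500)
S(w, r) = 17/2 (S(w, r) = -44 - 1*(-105/2) = -44 + 105/2 = 17/2)
s = -17030
S(E(-11, -8), -155) - s = 17/2 - 1*(-17030) = 17/2 + 17030 = 34077/2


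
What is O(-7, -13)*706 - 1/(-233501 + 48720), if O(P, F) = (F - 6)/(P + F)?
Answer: 1239326177/1847810 ≈ 670.70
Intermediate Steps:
O(P, F) = (-6 + F)/(F + P)
O(-7, -13)*706 - 1/(-233501 + 48720) = ((-6 - 13)/(-13 - 7))*706 - 1/(-233501 + 48720) = (-19/(-20))*706 - 1/(-184781) = -1/20*(-19)*706 - 1*(-1/184781) = (19/20)*706 + 1/184781 = 6707/10 + 1/184781 = 1239326177/1847810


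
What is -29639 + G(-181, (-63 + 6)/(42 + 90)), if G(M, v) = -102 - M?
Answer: -29560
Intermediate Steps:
-29639 + G(-181, (-63 + 6)/(42 + 90)) = -29639 + (-102 - 1*(-181)) = -29639 + (-102 + 181) = -29639 + 79 = -29560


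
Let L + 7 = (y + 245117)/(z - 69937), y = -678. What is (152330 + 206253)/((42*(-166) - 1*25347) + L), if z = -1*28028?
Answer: -35128583595/3167061029 ≈ -11.092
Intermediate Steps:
z = -28028
L = -930194/97965 (L = -7 + (-678 + 245117)/(-28028 - 69937) = -7 + 244439/(-97965) = -7 + 244439*(-1/97965) = -7 - 244439/97965 = -930194/97965 ≈ -9.4952)
(152330 + 206253)/((42*(-166) - 1*25347) + L) = (152330 + 206253)/((42*(-166) - 1*25347) - 930194/97965) = 358583/((-6972 - 25347) - 930194/97965) = 358583/(-32319 - 930194/97965) = 358583/(-3167061029/97965) = 358583*(-97965/3167061029) = -35128583595/3167061029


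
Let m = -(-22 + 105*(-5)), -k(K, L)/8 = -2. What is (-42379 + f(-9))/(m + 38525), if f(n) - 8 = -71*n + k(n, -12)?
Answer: -10429/9768 ≈ -1.0677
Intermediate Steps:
k(K, L) = 16 (k(K, L) = -8*(-2) = 16)
m = 547 (m = -(-22 - 525) = -1*(-547) = 547)
f(n) = 24 - 71*n (f(n) = 8 + (-71*n + 16) = 8 + (16 - 71*n) = 24 - 71*n)
(-42379 + f(-9))/(m + 38525) = (-42379 + (24 - 71*(-9)))/(547 + 38525) = (-42379 + (24 + 639))/39072 = (-42379 + 663)*(1/39072) = -41716*1/39072 = -10429/9768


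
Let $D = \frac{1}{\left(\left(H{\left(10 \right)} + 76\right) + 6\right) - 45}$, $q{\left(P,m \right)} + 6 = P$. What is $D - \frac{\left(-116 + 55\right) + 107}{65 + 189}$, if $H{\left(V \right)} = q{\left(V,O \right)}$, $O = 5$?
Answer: $- \frac{816}{5207} \approx -0.15671$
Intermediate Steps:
$q{\left(P,m \right)} = -6 + P$
$H{\left(V \right)} = -6 + V$
$D = \frac{1}{41}$ ($D = \frac{1}{\left(\left(\left(-6 + 10\right) + 76\right) + 6\right) - 45} = \frac{1}{\left(\left(4 + 76\right) + 6\right) - 45} = \frac{1}{\left(80 + 6\right) - 45} = \frac{1}{86 - 45} = \frac{1}{41} \approx 0.02439$)
$D - \frac{\left(-116 + 55\right) + 107}{65 + 189} = \frac{1}{41} - \frac{\left(-116 + 55\right) + 107}{65 + 189} = \frac{1}{41} - \frac{-61 + 107}{254} = \frac{1}{41} - 46 \cdot \frac{1}{254} = \frac{1}{41} - \frac{23}{127} = - \frac{816}{5207}$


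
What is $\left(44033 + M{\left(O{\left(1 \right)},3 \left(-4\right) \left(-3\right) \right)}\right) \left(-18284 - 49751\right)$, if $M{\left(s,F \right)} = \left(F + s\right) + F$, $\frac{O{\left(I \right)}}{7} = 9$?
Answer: $-3004969880$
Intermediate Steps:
$O{\left(I \right)} = 63$ ($O{\left(I \right)} = 7 \cdot 9 = 63$)
$M{\left(s,F \right)} = s + 2 F$
$\left(44033 + M{\left(O{\left(1 \right)},3 \left(-4\right) \left(-3\right) \right)}\right) \left(-18284 - 49751\right) = \left(44033 + \left(63 + 2 \cdot 3 \left(-4\right) \left(-3\right)\right)\right) \left(-18284 - 49751\right) = \left(44033 + \left(63 + 2 \left(\left(-12\right) \left(-3\right)\right)\right)\right) \left(-68035\right) = \left(44033 + \left(63 + 2 \cdot 36\right)\right) \left(-68035\right) = \left(44033 + \left(63 + 72\right)\right) \left(-68035\right) = \left(44033 + 135\right) \left(-68035\right) = 44168 \left(-68035\right) = -3004969880$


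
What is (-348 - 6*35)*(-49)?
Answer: 27342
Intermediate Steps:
(-348 - 6*35)*(-49) = (-348 - 210)*(-49) = -558*(-49) = 27342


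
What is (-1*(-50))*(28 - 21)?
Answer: 350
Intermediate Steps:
(-1*(-50))*(28 - 21) = 50*7 = 350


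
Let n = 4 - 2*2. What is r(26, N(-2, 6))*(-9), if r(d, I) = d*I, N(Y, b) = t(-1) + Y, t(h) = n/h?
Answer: 468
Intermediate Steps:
n = 0 (n = 4 - 4 = 0)
t(h) = 0 (t(h) = 0/h = 0)
N(Y, b) = Y (N(Y, b) = 0 + Y = Y)
r(d, I) = I*d
r(26, N(-2, 6))*(-9) = -2*26*(-9) = -52*(-9) = 468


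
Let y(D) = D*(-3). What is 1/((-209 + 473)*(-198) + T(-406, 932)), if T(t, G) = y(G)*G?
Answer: -1/2658144 ≈ -3.7620e-7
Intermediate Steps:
y(D) = -3*D
T(t, G) = -3*G**2 (T(t, G) = (-3*G)*G = -3*G**2)
1/((-209 + 473)*(-198) + T(-406, 932)) = 1/((-209 + 473)*(-198) - 3*932**2) = 1/(264*(-198) - 3*868624) = 1/(-52272 - 2605872) = 1/(-2658144) = -1/2658144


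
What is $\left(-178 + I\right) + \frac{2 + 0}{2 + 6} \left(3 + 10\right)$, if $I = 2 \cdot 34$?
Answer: $- \frac{427}{4} \approx -106.75$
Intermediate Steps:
$I = 68$
$\left(-178 + I\right) + \frac{2 + 0}{2 + 6} \left(3 + 10\right) = \left(-178 + 68\right) + \frac{2 + 0}{2 + 6} \left(3 + 10\right) = -110 + \frac{2}{8} \cdot 13 = -110 + 2 \cdot \frac{1}{8} \cdot 13 = -110 + \frac{1}{4} \cdot 13 = -110 + \frac{13}{4} = - \frac{427}{4}$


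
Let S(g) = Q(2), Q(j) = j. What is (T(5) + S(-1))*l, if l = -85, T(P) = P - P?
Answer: -170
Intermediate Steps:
T(P) = 0
S(g) = 2
(T(5) + S(-1))*l = (0 + 2)*(-85) = 2*(-85) = -170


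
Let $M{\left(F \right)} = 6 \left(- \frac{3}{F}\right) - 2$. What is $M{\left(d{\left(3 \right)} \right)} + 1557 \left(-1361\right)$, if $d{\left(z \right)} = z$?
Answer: $-2119085$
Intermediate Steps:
$M{\left(F \right)} = -2 - \frac{18}{F}$ ($M{\left(F \right)} = - \frac{18}{F} - 2 = -2 - \frac{18}{F}$)
$M{\left(d{\left(3 \right)} \right)} + 1557 \left(-1361\right) = \left(-2 - \frac{18}{3}\right) + 1557 \left(-1361\right) = \left(-2 - 6\right) - 2119077 = -8 - 2119077 = -2119085$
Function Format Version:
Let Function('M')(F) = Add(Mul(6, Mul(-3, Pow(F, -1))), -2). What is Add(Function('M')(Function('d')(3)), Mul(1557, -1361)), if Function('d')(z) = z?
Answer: -2119085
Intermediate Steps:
Function('M')(F) = Add(-2, Mul(-18, Pow(F, -1))) (Function('M')(F) = Add(Mul(-18, Pow(F, -1)), -2) = Add(-2, Mul(-18, Pow(F, -1))))
Add(Function('M')(Function('d')(3)), Mul(1557, -1361)) = Add(Add(-2, Mul(-18, Pow(3, -1))), Mul(1557, -1361)) = Add(Add(-2, Mul(-18, Rational(1, 3))), -2119077) = Add(Add(-2, -6), -2119077) = Add(-8, -2119077) = -2119085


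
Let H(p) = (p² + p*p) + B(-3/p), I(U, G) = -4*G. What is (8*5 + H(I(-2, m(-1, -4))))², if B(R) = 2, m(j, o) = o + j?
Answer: 708964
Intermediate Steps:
m(j, o) = j + o
H(p) = 2 + 2*p² (H(p) = (p² + p*p) + 2 = (p² + p²) + 2 = 2*p² + 2 = 2 + 2*p²)
(8*5 + H(I(-2, m(-1, -4))))² = (8*5 + (2 + 2*(-4*(-1 - 4))²))² = (40 + (2 + 2*(-4*(-5))²))² = (40 + (2 + 2*20²))² = (40 + (2 + 2*400))² = (40 + (2 + 800))² = (40 + 802)² = 842² = 708964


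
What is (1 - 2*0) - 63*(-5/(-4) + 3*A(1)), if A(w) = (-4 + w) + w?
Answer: 1201/4 ≈ 300.25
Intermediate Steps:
A(w) = -4 + 2*w
(1 - 2*0) - 63*(-5/(-4) + 3*A(1)) = (1 - 2*0) - 63*(-5/(-4) + 3*(-4 + 2*1)) = (1 + 0) - 63*(-5*(-¼) + 3*(-4 + 2)) = 1 - 63*(5/4 + 3*(-2)) = 1 - 63*(5/4 - 6) = 1 - 63*(-19/4) = 1 + 1197/4 = 1201/4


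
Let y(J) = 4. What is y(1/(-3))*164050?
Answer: 656200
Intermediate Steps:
y(1/(-3))*164050 = 4*164050 = 656200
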